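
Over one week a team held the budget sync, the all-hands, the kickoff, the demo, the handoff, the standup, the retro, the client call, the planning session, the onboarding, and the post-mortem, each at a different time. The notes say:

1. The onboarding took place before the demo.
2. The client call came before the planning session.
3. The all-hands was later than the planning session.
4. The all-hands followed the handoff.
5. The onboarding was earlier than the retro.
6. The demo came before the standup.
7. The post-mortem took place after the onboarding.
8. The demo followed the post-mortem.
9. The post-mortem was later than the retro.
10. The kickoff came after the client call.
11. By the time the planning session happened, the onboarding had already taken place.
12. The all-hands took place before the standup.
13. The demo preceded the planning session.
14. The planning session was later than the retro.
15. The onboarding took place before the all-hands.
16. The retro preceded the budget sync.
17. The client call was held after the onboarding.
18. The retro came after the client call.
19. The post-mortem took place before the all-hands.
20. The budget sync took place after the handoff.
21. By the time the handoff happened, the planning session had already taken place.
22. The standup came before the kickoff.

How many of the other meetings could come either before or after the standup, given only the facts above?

1

Forced before the standup: the all-hands, the client call, the demo, the handoff, the onboarding, the planning session, the post-mortem, and the retro; forced after the standup: the kickoff.
That leaves the budget sync with no forced order relative to the standup — 1.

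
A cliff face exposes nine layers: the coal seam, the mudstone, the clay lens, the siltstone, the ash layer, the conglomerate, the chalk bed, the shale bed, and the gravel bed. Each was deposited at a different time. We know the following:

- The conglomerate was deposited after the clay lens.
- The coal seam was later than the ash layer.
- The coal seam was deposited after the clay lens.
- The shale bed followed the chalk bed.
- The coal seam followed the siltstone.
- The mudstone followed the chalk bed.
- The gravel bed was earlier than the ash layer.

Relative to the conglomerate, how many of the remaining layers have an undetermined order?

7

Forced before the conglomerate: the clay lens.
That leaves the ash layer, the chalk bed, the coal seam, the gravel bed, the mudstone, the shale bed, and the siltstone with no forced order relative to the conglomerate — 7.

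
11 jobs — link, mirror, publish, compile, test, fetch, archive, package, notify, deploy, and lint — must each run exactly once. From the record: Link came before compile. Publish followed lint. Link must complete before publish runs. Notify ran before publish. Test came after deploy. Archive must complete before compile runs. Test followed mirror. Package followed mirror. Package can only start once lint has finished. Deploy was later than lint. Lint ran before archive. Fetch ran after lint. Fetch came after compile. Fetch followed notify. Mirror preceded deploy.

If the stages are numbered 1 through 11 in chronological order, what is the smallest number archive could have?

Lint must come before archive — 1 forced predecessor.
Nothing else is forced ahead of archive, so its earliest slot is position 1 + 1 = 2.

2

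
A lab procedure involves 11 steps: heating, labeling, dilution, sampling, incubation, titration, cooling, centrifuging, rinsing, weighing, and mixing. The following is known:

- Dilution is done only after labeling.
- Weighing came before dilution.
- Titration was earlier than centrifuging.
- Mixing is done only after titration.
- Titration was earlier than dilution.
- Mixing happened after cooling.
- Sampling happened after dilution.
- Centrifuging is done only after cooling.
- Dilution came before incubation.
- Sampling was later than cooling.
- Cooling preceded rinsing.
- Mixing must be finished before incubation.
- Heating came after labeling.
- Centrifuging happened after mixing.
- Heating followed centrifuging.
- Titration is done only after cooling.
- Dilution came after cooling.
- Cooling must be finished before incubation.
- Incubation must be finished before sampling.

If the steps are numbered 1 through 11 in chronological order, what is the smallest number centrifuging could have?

4

Cooling, mixing, and titration must all come before centrifuging — 3 forced predecessors.
Nothing else is forced ahead of centrifuging, so its earliest slot is position 3 + 1 = 4.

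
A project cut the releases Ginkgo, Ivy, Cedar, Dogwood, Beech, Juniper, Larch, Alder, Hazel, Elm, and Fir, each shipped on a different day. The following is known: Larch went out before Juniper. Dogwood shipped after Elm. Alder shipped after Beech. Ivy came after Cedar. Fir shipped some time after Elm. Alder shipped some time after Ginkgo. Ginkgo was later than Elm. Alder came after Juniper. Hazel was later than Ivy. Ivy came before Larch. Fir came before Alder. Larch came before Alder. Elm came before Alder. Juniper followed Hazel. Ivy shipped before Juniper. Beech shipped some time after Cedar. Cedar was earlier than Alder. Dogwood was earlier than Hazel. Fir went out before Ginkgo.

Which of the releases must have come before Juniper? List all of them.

Cedar, Dogwood, Elm, Hazel, Ivy, Larch

Directly stated before Juniper: Hazel, Ivy, and Larch.
Cedar reaches Juniper via Cedar → Ivy → Juniper.
Dogwood reaches Juniper via Dogwood → Hazel → Juniper.
Elm reaches Juniper via Elm → Dogwood → Hazel → Juniper.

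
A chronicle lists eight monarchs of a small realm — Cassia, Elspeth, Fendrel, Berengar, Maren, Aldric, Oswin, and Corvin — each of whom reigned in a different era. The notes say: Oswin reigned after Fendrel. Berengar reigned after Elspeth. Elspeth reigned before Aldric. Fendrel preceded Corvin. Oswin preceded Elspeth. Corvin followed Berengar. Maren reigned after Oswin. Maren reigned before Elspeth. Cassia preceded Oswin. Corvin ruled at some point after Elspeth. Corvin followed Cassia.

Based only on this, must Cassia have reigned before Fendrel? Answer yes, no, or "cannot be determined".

cannot be determined

No chain of stated constraints runs from Cassia to Fendrel, and none runs from Fendrel to Cassia either.
So the relative order of Cassia and Fendrel is not fixed by the given facts.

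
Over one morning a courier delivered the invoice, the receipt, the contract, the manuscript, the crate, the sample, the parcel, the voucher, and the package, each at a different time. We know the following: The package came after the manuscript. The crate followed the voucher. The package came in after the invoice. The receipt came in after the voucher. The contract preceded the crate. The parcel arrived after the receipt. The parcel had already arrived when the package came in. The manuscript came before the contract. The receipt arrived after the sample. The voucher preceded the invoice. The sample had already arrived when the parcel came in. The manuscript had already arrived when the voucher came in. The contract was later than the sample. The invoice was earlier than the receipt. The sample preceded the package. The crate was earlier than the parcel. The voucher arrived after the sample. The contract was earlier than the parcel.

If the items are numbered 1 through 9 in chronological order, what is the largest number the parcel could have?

The parcel must come before the package — 1 item forced after it.
Everything else can be placed before the parcel in some valid order, so the parcel can sit as late as position 9 − 1 = 8.

8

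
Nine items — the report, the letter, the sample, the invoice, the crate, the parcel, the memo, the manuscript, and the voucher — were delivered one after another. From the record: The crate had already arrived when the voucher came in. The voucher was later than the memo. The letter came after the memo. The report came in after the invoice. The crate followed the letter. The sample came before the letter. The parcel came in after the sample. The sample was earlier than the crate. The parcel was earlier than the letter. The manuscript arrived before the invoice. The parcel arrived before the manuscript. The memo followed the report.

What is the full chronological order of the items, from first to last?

the sample, the parcel, the manuscript, the invoice, the report, the memo, the letter, the crate, the voucher

The constraints fix every adjacent pair, so only one ordering works:
the sample → the parcel → the manuscript → the invoice → the report → the memo → the letter → the crate → the voucher.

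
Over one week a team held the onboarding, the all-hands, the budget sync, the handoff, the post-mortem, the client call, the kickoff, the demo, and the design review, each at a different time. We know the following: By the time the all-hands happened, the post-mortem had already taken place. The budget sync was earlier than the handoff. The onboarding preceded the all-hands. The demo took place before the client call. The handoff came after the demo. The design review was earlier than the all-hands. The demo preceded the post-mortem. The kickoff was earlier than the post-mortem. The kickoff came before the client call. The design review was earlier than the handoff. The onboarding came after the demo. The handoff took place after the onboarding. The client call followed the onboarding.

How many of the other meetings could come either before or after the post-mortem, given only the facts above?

5

Forced before the post-mortem: the demo and the kickoff; forced after the post-mortem: the all-hands.
That leaves the budget sync, the client call, the design review, the handoff, and the onboarding with no forced order relative to the post-mortem — 5.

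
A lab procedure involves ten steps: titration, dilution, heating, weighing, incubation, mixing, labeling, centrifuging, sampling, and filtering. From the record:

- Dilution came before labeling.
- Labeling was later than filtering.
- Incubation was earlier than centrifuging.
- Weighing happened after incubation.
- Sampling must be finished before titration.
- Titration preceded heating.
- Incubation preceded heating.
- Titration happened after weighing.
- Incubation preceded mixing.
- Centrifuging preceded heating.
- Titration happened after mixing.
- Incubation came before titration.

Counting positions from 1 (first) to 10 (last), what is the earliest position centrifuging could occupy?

Incubation must come before centrifuging — 1 forced predecessor.
Nothing else is forced ahead of centrifuging, so its earliest slot is position 1 + 1 = 2.

2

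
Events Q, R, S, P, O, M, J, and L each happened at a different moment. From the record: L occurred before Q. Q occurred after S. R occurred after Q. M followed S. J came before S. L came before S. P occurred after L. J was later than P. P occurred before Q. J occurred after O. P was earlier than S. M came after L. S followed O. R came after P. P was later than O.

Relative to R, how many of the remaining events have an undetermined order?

Forced before R: J, L, O, P, Q, and S.
That leaves M with no forced order relative to R — 1.

1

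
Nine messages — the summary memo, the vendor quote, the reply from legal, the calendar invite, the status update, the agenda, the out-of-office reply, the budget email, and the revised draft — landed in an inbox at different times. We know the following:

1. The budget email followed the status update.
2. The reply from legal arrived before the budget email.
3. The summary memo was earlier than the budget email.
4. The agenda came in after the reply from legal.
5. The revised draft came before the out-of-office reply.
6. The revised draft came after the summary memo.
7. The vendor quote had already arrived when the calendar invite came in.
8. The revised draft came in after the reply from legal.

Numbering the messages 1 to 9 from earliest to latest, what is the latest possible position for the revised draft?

8

The revised draft must come before the out-of-office reply — 1 message forced after it.
Everything else can be placed before the revised draft in some valid order, so the revised draft can sit as late as position 9 − 1 = 8.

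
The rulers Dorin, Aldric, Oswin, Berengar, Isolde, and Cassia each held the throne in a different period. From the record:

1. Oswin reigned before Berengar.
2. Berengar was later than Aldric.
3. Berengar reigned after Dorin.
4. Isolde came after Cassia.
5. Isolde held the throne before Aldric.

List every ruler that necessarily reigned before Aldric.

Directly stated before Aldric: Isolde.
Cassia reaches Aldric via Cassia → Isolde → Aldric.
No chain forces Oswin (or any of the others) ahead of Aldric.

Cassia, Isolde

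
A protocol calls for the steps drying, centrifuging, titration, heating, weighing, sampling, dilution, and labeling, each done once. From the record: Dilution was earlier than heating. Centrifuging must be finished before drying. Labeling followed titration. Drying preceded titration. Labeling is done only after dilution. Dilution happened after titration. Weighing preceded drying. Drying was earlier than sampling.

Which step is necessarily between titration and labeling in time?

dilution

Tracing the constraints gives titration → dilution → labeling, so dilution sits after titration and before labeling.
No other step is forced both after titration and before labeling.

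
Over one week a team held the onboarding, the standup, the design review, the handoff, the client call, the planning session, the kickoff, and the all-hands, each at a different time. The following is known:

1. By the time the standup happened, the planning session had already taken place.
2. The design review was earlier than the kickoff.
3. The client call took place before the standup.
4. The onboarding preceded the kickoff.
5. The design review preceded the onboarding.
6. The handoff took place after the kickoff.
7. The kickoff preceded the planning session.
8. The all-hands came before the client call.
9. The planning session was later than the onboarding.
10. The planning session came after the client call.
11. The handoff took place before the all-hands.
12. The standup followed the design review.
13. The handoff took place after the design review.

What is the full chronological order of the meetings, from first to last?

The constraints fix every adjacent pair, so only one ordering works:
the design review → the onboarding → the kickoff → the handoff → the all-hands → the client call → the planning session → the standup.

the design review, the onboarding, the kickoff, the handoff, the all-hands, the client call, the planning session, the standup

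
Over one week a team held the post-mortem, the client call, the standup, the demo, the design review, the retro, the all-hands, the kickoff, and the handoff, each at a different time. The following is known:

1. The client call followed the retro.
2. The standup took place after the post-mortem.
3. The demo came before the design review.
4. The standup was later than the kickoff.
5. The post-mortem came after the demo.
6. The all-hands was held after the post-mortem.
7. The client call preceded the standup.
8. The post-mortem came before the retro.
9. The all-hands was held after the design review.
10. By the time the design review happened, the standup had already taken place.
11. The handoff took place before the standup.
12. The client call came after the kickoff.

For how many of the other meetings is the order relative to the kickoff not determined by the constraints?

Forced after the kickoff: the all-hands, the client call, the design review, and the standup.
That leaves the demo, the handoff, the post-mortem, and the retro with no forced order relative to the kickoff — 4.

4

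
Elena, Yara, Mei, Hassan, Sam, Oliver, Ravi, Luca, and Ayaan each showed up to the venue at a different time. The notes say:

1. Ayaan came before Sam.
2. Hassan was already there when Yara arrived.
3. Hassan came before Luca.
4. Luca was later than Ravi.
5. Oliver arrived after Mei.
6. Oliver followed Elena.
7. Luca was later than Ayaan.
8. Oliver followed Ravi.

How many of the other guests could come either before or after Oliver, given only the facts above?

Forced before Oliver: Elena, Mei, and Ravi.
That leaves Ayaan, Hassan, Luca, Sam, and Yara with no forced order relative to Oliver — 5.

5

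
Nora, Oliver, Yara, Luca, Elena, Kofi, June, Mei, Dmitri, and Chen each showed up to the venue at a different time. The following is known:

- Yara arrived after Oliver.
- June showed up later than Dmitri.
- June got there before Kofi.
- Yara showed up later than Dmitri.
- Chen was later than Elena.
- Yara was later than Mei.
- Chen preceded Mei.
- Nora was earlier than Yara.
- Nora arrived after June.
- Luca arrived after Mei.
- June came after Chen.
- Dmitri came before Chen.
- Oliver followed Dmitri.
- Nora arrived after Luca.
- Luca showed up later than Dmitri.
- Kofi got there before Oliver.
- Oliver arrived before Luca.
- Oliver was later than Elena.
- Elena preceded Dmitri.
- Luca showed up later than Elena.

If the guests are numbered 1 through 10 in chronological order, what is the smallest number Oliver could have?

6

Chen, Dmitri, Elena, June, and Kofi must all come before Oliver — 5 forced predecessors.
Nothing else is forced ahead of Oliver, so their earliest slot is position 5 + 1 = 6.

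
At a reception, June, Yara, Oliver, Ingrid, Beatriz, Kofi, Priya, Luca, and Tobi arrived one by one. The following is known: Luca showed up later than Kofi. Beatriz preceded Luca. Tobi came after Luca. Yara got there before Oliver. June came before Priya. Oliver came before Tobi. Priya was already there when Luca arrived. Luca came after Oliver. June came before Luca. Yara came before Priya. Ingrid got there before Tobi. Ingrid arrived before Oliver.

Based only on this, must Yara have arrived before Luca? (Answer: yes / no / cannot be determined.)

Chain the constraints: Yara → Oliver → Luca. Each link is directly stated, so Yara comes before Luca.

yes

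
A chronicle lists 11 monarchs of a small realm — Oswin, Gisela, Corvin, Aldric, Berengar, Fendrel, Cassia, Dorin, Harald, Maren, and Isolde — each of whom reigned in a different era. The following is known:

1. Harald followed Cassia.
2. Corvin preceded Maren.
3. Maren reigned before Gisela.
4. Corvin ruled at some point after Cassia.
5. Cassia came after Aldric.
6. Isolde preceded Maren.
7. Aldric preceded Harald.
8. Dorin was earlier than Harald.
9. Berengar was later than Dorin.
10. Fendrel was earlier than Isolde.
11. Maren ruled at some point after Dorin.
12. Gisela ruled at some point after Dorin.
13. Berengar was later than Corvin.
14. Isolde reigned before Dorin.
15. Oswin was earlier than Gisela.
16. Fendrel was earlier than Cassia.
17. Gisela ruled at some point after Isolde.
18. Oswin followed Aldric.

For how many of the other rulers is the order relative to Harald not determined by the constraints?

Forced before Harald: Aldric, Cassia, Dorin, Fendrel, and Isolde.
That leaves Berengar, Corvin, Gisela, Maren, and Oswin with no forced order relative to Harald — 5.

5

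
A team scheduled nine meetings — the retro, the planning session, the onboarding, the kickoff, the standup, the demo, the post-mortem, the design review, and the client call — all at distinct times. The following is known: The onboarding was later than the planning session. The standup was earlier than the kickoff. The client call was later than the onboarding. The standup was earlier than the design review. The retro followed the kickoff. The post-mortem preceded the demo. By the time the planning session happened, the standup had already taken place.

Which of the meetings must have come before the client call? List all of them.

Directly stated before the client call: the onboarding.
The planning session reaches the client call via the planning session → the onboarding → the client call.
The standup reaches the client call via the standup → the planning session → the onboarding → the client call.
No chain forces the kickoff (or any of the others) ahead of the client call.

the onboarding, the planning session, the standup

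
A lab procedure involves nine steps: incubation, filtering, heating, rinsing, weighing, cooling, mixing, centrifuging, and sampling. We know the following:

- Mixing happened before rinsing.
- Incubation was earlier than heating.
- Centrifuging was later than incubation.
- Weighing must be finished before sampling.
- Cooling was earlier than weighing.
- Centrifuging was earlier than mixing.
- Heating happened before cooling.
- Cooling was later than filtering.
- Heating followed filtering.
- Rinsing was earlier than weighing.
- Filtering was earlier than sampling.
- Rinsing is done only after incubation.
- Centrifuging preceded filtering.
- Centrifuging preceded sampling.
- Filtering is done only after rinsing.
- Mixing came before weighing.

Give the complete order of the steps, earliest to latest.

The constraints fix every adjacent pair, so only one ordering works:
incubation → centrifuging → mixing → rinsing → filtering → heating → cooling → weighing → sampling.

incubation, centrifuging, mixing, rinsing, filtering, heating, cooling, weighing, sampling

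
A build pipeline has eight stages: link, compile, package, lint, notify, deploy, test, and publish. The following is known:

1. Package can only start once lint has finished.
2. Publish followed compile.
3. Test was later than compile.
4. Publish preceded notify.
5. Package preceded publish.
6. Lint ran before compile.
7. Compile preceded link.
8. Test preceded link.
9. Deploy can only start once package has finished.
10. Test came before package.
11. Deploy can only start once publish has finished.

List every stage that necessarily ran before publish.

compile, lint, package, test

Directly stated before publish: compile and package.
Lint reaches publish via lint → package → publish.
Test reaches publish via test → package → publish.
No chain forces notify (or any of the others) ahead of publish.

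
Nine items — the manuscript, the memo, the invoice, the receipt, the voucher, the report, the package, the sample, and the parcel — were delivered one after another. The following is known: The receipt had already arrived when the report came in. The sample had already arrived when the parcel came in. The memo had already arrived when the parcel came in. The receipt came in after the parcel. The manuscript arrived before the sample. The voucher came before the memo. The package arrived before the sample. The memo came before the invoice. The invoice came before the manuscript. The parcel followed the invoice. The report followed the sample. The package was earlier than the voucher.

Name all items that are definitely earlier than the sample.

Directly stated before the sample: the manuscript and the package.
The invoice reaches the sample via the invoice → the manuscript → the sample.
The memo reaches the sample via the memo → the invoice → the manuscript → the sample.
The voucher reaches the sample via the voucher → the memo → the invoice → the manuscript → the sample.

the invoice, the manuscript, the memo, the package, the voucher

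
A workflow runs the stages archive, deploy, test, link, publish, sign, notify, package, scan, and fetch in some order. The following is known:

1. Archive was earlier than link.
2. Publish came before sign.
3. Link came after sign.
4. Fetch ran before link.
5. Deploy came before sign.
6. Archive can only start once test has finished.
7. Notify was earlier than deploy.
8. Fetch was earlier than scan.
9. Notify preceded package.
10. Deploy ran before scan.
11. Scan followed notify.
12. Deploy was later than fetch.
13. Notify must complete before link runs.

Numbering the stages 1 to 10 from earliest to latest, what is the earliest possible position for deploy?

Fetch and notify must both come before deploy — 2 forced predecessors.
Nothing else is forced ahead of deploy, so its earliest slot is position 2 + 1 = 3.

3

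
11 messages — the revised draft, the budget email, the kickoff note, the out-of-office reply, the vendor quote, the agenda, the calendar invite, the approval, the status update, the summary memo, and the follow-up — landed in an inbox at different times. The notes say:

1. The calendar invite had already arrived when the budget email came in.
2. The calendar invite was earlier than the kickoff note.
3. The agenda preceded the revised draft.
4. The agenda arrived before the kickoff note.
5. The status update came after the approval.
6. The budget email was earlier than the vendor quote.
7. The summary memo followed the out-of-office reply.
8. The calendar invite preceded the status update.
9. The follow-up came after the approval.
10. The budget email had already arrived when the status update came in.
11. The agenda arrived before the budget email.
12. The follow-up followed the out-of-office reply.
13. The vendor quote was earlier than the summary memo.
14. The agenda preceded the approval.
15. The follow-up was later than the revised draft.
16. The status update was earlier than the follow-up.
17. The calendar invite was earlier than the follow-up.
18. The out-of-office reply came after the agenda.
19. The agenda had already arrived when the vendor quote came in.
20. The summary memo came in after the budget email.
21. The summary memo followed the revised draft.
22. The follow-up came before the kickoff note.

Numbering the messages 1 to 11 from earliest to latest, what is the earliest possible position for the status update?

5

The agenda, the approval, the budget email, and the calendar invite must all come before the status update — 4 forced predecessors.
Nothing else is forced ahead of the status update, so its earliest slot is position 4 + 1 = 5.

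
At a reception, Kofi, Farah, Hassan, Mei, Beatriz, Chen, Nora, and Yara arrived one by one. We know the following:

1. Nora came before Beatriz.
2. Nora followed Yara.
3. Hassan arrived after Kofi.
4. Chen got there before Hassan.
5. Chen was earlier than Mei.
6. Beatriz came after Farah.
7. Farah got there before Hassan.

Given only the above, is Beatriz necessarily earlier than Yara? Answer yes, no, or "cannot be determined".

Tracing the constraints gives Yara → Nora → Beatriz, so Yara must come before Beatriz.
That means Beatriz cannot be before Yara.

no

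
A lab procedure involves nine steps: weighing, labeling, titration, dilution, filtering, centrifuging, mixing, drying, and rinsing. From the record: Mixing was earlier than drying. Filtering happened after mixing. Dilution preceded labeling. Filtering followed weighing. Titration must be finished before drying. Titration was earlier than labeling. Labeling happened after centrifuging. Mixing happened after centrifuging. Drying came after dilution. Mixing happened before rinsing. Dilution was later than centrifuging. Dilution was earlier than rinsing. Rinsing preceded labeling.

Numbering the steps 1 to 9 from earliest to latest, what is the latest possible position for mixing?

5

Mixing must come before drying, filtering, labeling, and rinsing — 4 steps forced after it.
Everything else can be placed before mixing in some valid order, so mixing can sit as late as position 9 − 4 = 5.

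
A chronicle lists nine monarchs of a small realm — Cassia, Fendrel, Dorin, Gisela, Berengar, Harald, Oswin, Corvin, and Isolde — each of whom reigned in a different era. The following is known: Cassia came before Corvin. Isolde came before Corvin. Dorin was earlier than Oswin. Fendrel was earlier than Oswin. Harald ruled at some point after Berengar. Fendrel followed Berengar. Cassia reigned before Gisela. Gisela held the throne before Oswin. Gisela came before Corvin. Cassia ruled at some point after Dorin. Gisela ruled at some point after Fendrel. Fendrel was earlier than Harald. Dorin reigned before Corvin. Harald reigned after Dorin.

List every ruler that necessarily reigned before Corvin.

Berengar, Cassia, Dorin, Fendrel, Gisela, Isolde

Directly stated before Corvin: Cassia, Dorin, Gisela, and Isolde.
Berengar reaches Corvin via Berengar → Fendrel → Gisela → Corvin.
Fendrel reaches Corvin via Fendrel → Gisela → Corvin.
No chain forces Harald (or any of the others) ahead of Corvin.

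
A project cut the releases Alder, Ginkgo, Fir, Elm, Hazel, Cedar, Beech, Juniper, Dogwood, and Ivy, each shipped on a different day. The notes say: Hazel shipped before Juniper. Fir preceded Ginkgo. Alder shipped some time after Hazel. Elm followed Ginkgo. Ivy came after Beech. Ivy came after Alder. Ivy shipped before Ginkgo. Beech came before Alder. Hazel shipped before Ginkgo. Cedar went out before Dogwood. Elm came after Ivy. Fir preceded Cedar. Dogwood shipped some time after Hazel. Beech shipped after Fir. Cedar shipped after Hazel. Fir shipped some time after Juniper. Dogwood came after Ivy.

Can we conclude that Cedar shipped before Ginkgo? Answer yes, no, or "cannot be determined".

cannot be determined

No chain of stated constraints runs from Cedar to Ginkgo, and none runs from Ginkgo to Cedar either.
So the relative order of Cedar and Ginkgo is not fixed by the given facts.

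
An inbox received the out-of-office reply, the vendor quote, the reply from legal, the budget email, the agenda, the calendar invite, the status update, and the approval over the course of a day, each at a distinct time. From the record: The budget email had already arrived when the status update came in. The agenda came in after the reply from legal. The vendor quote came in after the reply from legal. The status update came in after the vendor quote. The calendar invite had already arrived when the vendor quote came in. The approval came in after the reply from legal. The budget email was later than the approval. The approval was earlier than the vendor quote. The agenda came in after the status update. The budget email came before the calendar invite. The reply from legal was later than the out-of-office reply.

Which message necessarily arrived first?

The out-of-office reply has a chain of constraints placing it before every other message, so the out-of-office reply must be first.

the out-of-office reply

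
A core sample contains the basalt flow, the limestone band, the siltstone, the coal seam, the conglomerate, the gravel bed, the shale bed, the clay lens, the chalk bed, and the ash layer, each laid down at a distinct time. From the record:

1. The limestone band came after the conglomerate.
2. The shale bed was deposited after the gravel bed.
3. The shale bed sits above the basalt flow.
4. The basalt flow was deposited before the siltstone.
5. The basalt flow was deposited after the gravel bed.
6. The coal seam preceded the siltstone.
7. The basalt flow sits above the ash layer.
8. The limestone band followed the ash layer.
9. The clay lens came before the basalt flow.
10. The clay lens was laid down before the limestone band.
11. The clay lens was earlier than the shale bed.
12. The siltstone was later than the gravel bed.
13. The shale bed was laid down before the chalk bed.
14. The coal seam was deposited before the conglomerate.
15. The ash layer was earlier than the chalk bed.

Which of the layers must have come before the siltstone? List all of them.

Directly stated before the siltstone: the basalt flow, the coal seam, and the gravel bed.
The ash layer reaches the siltstone via the ash layer → the basalt flow → the siltstone.
The clay lens reaches the siltstone via the clay lens → the basalt flow → the siltstone.
No chain forces the conglomerate (or any of the others) ahead of the siltstone.

the ash layer, the basalt flow, the clay lens, the coal seam, the gravel bed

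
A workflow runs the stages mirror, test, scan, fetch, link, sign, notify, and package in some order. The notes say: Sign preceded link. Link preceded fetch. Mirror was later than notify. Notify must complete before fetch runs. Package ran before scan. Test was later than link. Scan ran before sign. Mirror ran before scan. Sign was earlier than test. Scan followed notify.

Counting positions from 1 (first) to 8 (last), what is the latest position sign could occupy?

Sign must come before fetch, link, and test — 3 stages forced after it.
Everything else can be placed before sign in some valid order, so sign can sit as late as position 8 − 3 = 5.

5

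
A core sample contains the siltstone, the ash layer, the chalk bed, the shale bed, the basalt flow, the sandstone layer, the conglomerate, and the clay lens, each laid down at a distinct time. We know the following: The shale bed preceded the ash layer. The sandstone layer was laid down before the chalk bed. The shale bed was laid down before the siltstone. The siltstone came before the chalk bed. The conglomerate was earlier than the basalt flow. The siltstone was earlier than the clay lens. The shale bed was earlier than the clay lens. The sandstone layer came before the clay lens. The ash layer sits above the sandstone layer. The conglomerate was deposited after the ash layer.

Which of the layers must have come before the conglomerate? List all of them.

Directly stated before the conglomerate: the ash layer.
The sandstone layer reaches the conglomerate via the sandstone layer → the ash layer → the conglomerate.
The shale bed reaches the conglomerate via the shale bed → the ash layer → the conglomerate.
No chain forces the chalk bed (or any of the others) ahead of the conglomerate.

the ash layer, the sandstone layer, the shale bed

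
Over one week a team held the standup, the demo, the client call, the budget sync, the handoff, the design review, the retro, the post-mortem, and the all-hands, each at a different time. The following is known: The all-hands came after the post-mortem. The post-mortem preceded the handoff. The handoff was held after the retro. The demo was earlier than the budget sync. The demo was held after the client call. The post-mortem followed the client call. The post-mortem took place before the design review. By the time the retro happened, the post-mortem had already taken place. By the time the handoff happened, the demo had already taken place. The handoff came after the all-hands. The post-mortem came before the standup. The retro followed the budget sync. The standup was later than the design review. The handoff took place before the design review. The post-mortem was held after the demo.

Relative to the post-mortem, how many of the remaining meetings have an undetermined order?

Forced before the post-mortem: the client call and the demo; forced after the post-mortem: the all-hands, the design review, the handoff, the retro, and the standup.
That leaves the budget sync with no forced order relative to the post-mortem — 1.

1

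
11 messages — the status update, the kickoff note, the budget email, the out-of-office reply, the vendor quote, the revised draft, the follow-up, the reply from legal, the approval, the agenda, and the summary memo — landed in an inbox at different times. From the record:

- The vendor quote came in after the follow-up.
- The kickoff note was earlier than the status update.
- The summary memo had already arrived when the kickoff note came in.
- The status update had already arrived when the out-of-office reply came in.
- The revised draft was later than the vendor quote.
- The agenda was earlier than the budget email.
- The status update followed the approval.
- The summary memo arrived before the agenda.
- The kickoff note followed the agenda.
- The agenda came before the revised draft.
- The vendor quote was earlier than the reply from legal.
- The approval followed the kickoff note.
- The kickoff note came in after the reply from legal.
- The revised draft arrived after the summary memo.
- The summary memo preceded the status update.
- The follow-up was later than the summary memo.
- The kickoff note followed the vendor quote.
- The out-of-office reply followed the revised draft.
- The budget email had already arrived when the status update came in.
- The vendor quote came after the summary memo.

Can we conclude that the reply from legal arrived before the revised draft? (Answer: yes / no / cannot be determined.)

cannot be determined

No chain of stated constraints runs from the reply from legal to the revised draft, and none runs from the revised draft to the reply from legal either.
So the relative order of the reply from legal and the revised draft is not fixed by the given facts.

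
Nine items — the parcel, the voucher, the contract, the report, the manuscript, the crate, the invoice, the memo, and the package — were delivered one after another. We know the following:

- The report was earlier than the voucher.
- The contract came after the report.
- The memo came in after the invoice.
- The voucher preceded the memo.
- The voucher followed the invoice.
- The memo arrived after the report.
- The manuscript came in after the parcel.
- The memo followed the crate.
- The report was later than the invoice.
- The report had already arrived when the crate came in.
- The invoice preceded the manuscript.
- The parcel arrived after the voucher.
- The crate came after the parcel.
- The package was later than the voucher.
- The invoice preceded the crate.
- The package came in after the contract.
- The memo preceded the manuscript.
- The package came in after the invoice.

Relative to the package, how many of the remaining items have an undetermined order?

4

Forced before the package: the contract, the invoice, the report, and the voucher.
That leaves the crate, the manuscript, the memo, and the parcel with no forced order relative to the package — 4.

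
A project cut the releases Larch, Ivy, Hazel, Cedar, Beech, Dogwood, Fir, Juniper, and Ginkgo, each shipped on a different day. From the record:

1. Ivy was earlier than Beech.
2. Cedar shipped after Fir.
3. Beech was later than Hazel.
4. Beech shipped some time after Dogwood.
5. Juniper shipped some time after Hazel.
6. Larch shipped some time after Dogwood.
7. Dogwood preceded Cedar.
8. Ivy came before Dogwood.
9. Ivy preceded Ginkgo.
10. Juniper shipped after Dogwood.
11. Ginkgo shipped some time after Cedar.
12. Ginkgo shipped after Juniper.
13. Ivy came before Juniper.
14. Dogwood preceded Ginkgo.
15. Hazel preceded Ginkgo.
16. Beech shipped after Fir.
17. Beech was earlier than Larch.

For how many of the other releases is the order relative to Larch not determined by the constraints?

Forced before Larch: Beech, Dogwood, Fir, Hazel, and Ivy.
That leaves Cedar, Ginkgo, and Juniper with no forced order relative to Larch — 3.

3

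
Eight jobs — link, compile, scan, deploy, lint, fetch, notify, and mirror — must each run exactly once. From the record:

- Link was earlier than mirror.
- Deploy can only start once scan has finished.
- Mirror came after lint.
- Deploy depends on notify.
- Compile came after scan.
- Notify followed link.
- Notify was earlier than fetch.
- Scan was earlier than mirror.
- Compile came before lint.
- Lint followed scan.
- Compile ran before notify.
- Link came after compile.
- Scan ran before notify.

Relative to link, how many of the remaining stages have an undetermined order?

Forced before link: compile and scan; forced after link: deploy, fetch, mirror, and notify.
That leaves lint with no forced order relative to link — 1.

1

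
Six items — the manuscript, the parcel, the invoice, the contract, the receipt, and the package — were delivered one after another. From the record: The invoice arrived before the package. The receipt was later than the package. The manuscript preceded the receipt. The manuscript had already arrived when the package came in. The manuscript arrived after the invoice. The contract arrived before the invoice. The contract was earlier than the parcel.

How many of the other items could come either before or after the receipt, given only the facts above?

1

Forced before the receipt: the contract, the invoice, the manuscript, and the package.
That leaves the parcel with no forced order relative to the receipt — 1.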